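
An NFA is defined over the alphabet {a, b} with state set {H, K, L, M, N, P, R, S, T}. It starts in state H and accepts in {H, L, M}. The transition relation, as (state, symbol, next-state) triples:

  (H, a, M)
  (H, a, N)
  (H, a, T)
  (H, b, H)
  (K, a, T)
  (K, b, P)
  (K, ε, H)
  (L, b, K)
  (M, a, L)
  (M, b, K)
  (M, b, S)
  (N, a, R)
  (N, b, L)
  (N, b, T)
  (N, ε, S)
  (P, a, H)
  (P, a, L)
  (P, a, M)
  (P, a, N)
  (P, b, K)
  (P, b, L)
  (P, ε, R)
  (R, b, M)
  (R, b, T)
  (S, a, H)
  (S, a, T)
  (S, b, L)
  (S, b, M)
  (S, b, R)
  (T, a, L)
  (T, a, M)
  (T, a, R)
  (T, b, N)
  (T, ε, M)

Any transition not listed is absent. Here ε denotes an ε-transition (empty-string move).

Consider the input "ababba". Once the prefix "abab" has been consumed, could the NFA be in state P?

No

Start in {H}.
Read 'a': {H} → {M, N, S, T}.
Read 'b': {M, N, S, T} → {H, K, L, M, N, R, S, T}.
Read 'a': {H, K, L, M, N, R, S, T} → {H, L, M, N, R, S, T}.
Read 'b': {H, L, M, N, R, S, T} → {H, K, L, M, N, R, S, T}.
State P is not in {H, K, L, M, N, R, S, T}.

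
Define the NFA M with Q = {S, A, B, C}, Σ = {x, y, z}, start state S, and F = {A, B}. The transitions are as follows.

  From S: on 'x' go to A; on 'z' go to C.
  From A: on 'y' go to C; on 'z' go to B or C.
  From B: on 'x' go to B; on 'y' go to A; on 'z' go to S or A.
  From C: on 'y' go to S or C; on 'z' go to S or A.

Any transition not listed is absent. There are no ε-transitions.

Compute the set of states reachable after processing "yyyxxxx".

∅

Start in {S}.
Read 'y': S→∅; now ∅.
The set is empty and remains empty for the remaining 6 symbols.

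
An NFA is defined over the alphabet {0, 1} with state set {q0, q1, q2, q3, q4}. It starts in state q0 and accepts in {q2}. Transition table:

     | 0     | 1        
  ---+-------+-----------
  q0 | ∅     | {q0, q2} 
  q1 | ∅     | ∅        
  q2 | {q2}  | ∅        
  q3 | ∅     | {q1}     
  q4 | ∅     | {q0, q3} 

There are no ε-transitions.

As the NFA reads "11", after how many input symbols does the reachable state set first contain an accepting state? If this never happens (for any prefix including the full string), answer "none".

1

Start in {q0}.
Read '1': q0→{q0, q2}; now {q0, q2}.
None of the earlier sets intersect F, but {q0, q2} does.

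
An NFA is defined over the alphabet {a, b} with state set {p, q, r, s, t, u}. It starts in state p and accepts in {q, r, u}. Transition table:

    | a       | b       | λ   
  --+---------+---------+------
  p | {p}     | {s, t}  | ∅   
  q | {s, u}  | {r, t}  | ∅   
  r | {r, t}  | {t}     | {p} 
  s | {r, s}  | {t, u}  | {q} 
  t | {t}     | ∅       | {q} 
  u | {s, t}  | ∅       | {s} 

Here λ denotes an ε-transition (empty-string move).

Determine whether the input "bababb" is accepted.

Yes

Start in {p}.
Read 'b': {p} → {q, s, t}.
Read 'a': {q, s, t} → {p, q, r, s, t, u}.
Read 'b': {p, q, r, s, t, u} → {p, q, r, s, t, u}.
Read 'a': {p, q, r, s, t, u} → {p, q, r, s, t, u}.
Read 'b': {p, q, r, s, t, u} → {p, q, r, s, t, u}.
Read 'b': {p, q, r, s, t, u} → {p, q, r, s, t, u}.
The final set {p, q, r, s, t, u} contains the accepting states q, r, u.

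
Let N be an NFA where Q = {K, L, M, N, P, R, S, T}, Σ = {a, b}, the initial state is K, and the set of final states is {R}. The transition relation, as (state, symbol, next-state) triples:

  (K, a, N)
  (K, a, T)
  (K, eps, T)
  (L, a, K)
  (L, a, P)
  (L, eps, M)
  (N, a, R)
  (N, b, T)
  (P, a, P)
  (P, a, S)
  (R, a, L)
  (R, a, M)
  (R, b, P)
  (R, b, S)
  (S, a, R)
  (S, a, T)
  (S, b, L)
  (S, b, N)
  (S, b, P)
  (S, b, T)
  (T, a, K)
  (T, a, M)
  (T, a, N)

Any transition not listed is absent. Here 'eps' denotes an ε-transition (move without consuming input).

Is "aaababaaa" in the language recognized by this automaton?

Yes

Start: ε-closure({K}) = {K, T}.
Read 'a': K→{N, T}, T→{K, M, N}; now {K, M, N, T}.
Read 'a': K→{N, T}, M→∅, N→{R}, T→{K, M, N}; now {K, M, N, R, T}.
Read 'a': K→{N, T}, M→∅, N→{R}, R→{L, M}, T→{K, M, N}; now {K, L, M, N, R, T}.
Read 'b': K→∅, L→∅, M→∅, N→{T}, R→{P, S}, T→∅; now {P, S, T}.
Read 'a': P→{P, S}, S→{R, T}, T→{K, M, N}; now {K, M, N, P, R, S, T}.
Read 'b': K→∅, M→∅, N→{T}, P→∅, R→{P, S}, S→{L, N, P, T}, T→∅; union {L, N, P, S, T}; ε-closure = {L, M, N, P, S, T}.
Read 'a': L→{K, P}, M→∅, N→{R}, P→{P, S}, S→{R, T}, T→{K, M, N}; now {K, M, N, P, R, S, T}.
Read 'a': K→{N, T}, M→∅, N→{R}, P→{P, S}, R→{L, M}, S→{R, T}, T→{K, M, N}; now {K, L, M, N, P, R, S, T}.
Read 'a': K→{N, T}, L→{K, P}, M→∅, N→{R}, P→{P, S}, R→{L, M}, S→{R, T}, T→{K, M, N}; now {K, L, M, N, P, R, S, T}.
The final set {K, L, M, N, P, R, S, T} contains the accepting state R.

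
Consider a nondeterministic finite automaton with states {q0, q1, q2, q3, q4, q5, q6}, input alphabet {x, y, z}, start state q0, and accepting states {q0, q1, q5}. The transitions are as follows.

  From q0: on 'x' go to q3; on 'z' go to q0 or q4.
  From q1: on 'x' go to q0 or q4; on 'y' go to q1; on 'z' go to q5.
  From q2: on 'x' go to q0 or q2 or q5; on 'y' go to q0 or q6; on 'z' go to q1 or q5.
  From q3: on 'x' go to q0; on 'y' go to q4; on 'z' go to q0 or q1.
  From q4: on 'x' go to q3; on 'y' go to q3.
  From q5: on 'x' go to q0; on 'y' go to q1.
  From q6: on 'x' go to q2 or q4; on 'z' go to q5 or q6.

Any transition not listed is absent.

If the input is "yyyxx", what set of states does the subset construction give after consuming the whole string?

Start in {q0}.
Read 'y': q0→∅; now ∅.
The set is empty and remains empty for the remaining 4 symbols.

∅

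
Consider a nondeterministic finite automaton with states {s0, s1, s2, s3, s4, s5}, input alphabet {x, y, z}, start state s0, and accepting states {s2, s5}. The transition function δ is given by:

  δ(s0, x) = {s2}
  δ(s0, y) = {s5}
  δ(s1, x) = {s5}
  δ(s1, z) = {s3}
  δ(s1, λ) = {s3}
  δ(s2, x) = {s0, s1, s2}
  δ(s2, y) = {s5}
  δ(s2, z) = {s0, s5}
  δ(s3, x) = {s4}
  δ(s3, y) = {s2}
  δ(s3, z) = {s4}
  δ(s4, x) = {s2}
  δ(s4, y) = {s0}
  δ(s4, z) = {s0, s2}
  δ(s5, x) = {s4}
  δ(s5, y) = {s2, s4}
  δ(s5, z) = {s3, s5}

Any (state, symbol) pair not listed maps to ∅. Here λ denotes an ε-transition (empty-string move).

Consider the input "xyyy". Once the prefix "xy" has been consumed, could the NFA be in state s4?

Start in {s0}.
Read 'x': s0→{s2}; now {s2}.
Read 'y': s2→{s5}; now {s5}.
State s4 is not in {s5}.

No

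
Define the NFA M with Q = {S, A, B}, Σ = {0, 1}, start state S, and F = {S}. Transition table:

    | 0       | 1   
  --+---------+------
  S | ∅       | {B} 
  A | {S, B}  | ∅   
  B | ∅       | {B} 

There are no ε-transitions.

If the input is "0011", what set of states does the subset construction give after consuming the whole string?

Start in {S}.
Read '0': S→∅; now ∅.
The set is empty and remains empty for the remaining 3 symbols.

∅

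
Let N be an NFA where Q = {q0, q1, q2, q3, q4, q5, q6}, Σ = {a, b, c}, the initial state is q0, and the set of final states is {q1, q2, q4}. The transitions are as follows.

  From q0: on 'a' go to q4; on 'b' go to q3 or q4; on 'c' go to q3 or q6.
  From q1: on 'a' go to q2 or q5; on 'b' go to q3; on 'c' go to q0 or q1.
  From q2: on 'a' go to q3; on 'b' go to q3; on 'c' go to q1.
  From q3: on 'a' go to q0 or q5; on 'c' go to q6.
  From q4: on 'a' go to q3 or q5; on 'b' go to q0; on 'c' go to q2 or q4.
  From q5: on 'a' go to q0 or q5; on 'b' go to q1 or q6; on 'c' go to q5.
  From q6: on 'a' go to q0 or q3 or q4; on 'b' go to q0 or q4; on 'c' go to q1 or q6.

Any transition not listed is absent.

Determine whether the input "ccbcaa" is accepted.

Yes

Start in {q0}.
Read 'c': q0→{q3, q6}; now {q3, q6}.
Read 'c': q3→{q6}, q6→{q1, q6}; now {q1, q6}.
Read 'b': q1→{q3}, q6→{q0, q4}; now {q0, q3, q4}.
Read 'c': q0→{q3, q6}, q3→{q6}, q4→{q2, q4}; now {q2, q3, q4, q6}.
Read 'a': q2→{q3}, q3→{q0, q5}, q4→{q3, q5}, q6→{q0, q3, q4}; now {q0, q3, q4, q5}.
Read 'a': q0→{q4}, q3→{q0, q5}, q4→{q3, q5}, q5→{q0, q5}; now {q0, q3, q4, q5}.
The final set {q0, q3, q4, q5} contains the accepting state q4.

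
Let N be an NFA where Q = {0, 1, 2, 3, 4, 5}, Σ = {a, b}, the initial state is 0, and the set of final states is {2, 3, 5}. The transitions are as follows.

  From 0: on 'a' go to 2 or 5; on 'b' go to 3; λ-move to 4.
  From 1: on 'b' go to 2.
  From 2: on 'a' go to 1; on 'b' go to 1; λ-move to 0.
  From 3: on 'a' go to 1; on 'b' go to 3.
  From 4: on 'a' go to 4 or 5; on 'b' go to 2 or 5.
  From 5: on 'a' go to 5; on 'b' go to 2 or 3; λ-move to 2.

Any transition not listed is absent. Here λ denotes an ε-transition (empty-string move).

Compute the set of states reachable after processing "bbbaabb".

{0, 1, 2, 3, 4, 5}

Start: ε-closure({0}) = {0, 4}.
Read 'b': 0→{3}, 4→{2, 5}; union {2, 3, 5}; ε-closure = {0, 2, 3, 4, 5}.
Read 'b': 0→{3}, 2→{1}, 3→{3}, 4→{2, 5}, 5→{2, 3}; union {1, 2, 3, 5}; ε-closure = {0, 1, 2, 3, 4, 5}.
Read 'b': 0→{3}, 1→{2}, 2→{1}, 3→{3}, 4→{2, 5}, 5→{2, 3}; union {1, 2, 3, 5}; ε-closure = {0, 1, 2, 3, 4, 5}.
Read 'a': 0→{2, 5}, 1→∅, 2→{1}, 3→{1}, 4→{4, 5}, 5→{5}; union {1, 2, 4, 5}; ε-closure = {0, 1, 2, 4, 5}.
Read 'a': 0→{2, 5}, 1→∅, 2→{1}, 4→{4, 5}, 5→{5}; union {1, 2, 4, 5}; ε-closure = {0, 1, 2, 4, 5}.
Read 'b': 0→{3}, 1→{2}, 2→{1}, 4→{2, 5}, 5→{2, 3}; union {1, 2, 3, 5}; ε-closure = {0, 1, 2, 3, 4, 5}.
Read 'b': 0→{3}, 1→{2}, 2→{1}, 3→{3}, 4→{2, 5}, 5→{2, 3}; union {1, 2, 3, 5}; ε-closure = {0, 1, 2, 3, 4, 5}.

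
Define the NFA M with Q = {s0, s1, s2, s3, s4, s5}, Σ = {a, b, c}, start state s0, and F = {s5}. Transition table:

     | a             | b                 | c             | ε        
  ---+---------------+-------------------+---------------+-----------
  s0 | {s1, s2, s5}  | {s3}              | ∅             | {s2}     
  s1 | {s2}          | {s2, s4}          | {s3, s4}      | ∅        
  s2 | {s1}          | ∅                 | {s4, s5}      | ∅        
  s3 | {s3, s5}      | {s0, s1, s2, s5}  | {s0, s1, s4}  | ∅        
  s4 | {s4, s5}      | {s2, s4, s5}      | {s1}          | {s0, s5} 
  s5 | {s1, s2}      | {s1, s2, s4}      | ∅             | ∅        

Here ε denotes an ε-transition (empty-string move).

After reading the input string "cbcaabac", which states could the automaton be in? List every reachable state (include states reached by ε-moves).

{s0, s1, s2, s3, s4, s5}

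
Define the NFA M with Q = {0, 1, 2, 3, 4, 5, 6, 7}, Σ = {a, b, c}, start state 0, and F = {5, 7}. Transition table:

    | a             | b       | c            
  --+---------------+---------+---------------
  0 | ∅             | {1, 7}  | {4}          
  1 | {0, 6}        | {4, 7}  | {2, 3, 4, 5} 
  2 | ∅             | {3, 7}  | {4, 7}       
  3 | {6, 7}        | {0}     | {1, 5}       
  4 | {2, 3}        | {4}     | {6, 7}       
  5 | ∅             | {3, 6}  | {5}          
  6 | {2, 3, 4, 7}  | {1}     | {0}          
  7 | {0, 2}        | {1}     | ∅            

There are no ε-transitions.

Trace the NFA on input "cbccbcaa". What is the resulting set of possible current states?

{0, 2, 3, 4, 6, 7}

Start in {0}.
Read 'c': 0→{4}; now {4}.
Read 'b': 4→{4}; now {4}.
Read 'c': 4→{6, 7}; now {6, 7}.
Read 'c': 6→{0}, 7→∅; now {0}.
Read 'b': 0→{1, 7}; now {1, 7}.
Read 'c': 1→{2, 3, 4, 5}, 7→∅; now {2, 3, 4, 5}.
Read 'a': 2→∅, 3→{6, 7}, 4→{2, 3}, 5→∅; now {2, 3, 6, 7}.
Read 'a': 2→∅, 3→{6, 7}, 6→{2, 3, 4, 7}, 7→{0, 2}; now {0, 2, 3, 4, 6, 7}.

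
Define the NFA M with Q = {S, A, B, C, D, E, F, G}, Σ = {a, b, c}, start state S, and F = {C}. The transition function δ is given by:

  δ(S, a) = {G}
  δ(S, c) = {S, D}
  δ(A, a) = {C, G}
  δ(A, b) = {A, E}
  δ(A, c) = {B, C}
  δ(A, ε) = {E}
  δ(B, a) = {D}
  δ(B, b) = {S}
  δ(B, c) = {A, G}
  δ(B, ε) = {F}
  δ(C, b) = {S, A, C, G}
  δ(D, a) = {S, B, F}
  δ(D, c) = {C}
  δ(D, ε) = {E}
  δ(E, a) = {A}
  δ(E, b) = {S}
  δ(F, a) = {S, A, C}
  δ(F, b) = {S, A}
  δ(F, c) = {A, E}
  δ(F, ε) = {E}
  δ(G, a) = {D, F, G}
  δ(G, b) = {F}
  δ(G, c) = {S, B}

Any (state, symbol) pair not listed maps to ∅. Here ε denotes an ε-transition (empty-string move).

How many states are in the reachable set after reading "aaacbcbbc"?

Start in {S}.
Read 'a': S→{G}; now {G}.
Read 'a': G→{D, F, G}; union {D, F, G}; ε-closure = {D, E, F, G}.
Read 'a': D→{S, B, F}, E→{A}, F→{S, A, C}, G→{D, F, G}; union {S, A, B, C, D, F, G}; ε-closure = {S, A, B, C, D, E, F, G}.
Read 'c': S→{S, D}, A→{B, C}, B→{A, G}, C→∅, D→{C}, E→∅, F→{A, E}, G→{S, B}; union {S, A, B, C, D, E, G}; ε-closure = {S, A, B, C, D, E, F, G}.
Read 'b': S→∅, A→{A, E}, B→{S}, C→{S, A, C, G}, D→∅, E→{S}, F→{S, A}, G→{F}; now {S, A, C, E, F, G}.
Read 'c': S→{S, D}, A→{B, C}, C→∅, E→∅, F→{A, E}, G→{S, B}; union {S, A, B, C, D, E}; ε-closure = {S, A, B, C, D, E, F}.
Read 'b': S→∅, A→{A, E}, B→{S}, C→{S, A, C, G}, D→∅, E→{S}, F→{S, A}; now {S, A, C, E, G}.
Read 'b': S→∅, A→{A, E}, C→{S, A, C, G}, E→{S}, G→{F}; now {S, A, C, E, F, G}.
Read 'c': S→{S, D}, A→{B, C}, C→∅, E→∅, F→{A, E}, G→{S, B}; union {S, A, B, C, D, E}; ε-closure = {S, A, B, C, D, E, F}.
That set has 7 states.

7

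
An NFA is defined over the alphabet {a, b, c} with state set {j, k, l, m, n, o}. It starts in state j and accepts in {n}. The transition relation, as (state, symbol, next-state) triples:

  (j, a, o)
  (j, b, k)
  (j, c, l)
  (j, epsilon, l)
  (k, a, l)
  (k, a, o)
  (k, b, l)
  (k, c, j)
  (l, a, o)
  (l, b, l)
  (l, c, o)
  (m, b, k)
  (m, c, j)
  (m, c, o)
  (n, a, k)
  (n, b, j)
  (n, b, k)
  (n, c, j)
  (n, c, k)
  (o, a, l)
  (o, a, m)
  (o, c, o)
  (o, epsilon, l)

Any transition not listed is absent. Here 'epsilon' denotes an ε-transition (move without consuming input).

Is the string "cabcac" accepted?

No

Start: ε-closure({j}) = {j, l}.
Read 'c': j→{l}, l→{o}; now {l, o}.
Read 'a': l→{o}, o→{l, m}; now {l, m, o}.
Read 'b': l→{l}, m→{k}, o→∅; now {k, l}.
Read 'c': k→{j}, l→{o}; union {j, o}; ε-closure = {j, l, o}.
Read 'a': j→{o}, l→{o}, o→{l, m}; now {l, m, o}.
Read 'c': l→{o}, m→{j, o}, o→{o}; union {j, o}; ε-closure = {j, l, o}.
The final set {j, l, o} contains no accepting state.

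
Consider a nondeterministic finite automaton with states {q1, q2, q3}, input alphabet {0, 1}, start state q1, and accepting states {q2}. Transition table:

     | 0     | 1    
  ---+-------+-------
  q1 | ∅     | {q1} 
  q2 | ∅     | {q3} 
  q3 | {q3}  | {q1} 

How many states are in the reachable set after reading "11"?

Start in {q1}.
Read '1': {q1} → {q1}.
Read '1': {q1} → {q1}.
That set has 1 state.

1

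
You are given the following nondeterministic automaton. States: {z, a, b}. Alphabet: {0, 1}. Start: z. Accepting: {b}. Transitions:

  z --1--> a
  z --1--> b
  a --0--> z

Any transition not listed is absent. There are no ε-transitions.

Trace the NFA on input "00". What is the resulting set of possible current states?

∅

Start in {z}.
Read '0': z→∅; now ∅.
The set is empty and remains empty for the remaining 1 symbol.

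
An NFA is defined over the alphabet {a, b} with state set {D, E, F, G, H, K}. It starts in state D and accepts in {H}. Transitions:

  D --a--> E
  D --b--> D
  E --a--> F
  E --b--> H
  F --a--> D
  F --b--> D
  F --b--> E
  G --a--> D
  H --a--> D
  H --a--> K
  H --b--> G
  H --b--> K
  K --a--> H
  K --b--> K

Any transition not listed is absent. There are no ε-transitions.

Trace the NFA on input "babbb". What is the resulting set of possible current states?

Start in {D}.
Read 'b': {D} → {D}.
Read 'a': {D} → {E}.
Read 'b': {E} → {H}.
Read 'b': {H} → {G, K}.
Read 'b': {G, K} → {K}.

{K}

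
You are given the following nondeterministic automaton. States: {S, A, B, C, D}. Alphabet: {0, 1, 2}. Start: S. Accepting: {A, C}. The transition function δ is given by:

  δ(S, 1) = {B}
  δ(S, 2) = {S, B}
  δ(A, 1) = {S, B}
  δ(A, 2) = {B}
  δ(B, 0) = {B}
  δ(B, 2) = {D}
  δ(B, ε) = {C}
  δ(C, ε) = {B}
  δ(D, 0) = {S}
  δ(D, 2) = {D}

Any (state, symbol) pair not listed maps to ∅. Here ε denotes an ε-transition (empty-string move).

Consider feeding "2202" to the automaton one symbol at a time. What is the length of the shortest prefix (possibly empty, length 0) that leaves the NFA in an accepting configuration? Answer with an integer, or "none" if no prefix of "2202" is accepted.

1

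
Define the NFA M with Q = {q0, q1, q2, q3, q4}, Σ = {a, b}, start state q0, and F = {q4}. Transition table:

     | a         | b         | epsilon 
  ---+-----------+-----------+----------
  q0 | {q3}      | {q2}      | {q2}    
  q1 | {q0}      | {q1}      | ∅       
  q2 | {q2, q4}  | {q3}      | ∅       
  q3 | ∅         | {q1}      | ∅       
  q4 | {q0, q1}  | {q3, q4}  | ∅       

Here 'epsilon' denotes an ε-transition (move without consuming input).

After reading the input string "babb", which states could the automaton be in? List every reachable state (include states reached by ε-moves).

{q1, q3, q4}

Start: ε-closure({q0}) = {q0, q2}.
Read 'b': {q0, q2} → {q2, q3}.
Read 'a': {q2, q3} → {q2, q4}.
Read 'b': {q2, q4} → {q3, q4}.
Read 'b': {q3, q4} → {q1, q3, q4}.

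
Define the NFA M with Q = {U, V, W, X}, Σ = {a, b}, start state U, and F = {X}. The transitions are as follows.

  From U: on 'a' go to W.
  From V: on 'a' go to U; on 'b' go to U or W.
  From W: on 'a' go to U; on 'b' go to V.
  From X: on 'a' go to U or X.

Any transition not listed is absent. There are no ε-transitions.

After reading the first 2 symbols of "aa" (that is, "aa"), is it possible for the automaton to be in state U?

Start in {U}.
Read 'a': U→{W}; now {W}.
Read 'a': W→{U}; now {U}.
State U is in {U}.

Yes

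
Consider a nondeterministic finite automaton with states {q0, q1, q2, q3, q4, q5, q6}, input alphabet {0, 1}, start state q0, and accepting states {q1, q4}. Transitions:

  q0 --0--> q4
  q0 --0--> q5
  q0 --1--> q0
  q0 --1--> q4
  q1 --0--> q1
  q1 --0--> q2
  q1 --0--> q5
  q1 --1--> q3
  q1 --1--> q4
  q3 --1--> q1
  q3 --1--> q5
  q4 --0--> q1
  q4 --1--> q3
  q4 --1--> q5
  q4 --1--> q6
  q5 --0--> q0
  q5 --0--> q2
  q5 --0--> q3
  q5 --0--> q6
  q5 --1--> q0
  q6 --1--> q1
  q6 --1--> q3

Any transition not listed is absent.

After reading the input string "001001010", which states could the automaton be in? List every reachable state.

{q0, q1, q2, q3, q4, q5, q6}

Start in {q0}.
Read '0': q0→{q4, q5}; now {q4, q5}.
Read '0': q4→{q1}, q5→{q0, q2, q3, q6}; now {q0, q1, q2, q3, q6}.
Read '1': q0→{q0, q4}, q1→{q3, q4}, q2→∅, q3→{q1, q5}, q6→{q1, q3}; now {q0, q1, q3, q4, q5}.
Read '0': q0→{q4, q5}, q1→{q1, q2, q5}, q3→∅, q4→{q1}, q5→{q0, q2, q3, q6}; now {q0, q1, q2, q3, q4, q5, q6}.
Read '0': q0→{q4, q5}, q1→{q1, q2, q5}, q2→∅, q3→∅, q4→{q1}, q5→{q0, q2, q3, q6}, q6→∅; now {q0, q1, q2, q3, q4, q5, q6}.
Read '1': q0→{q0, q4}, q1→{q3, q4}, q2→∅, q3→{q1, q5}, q4→{q3, q5, q6}, q5→{q0}, q6→{q1, q3}; now {q0, q1, q3, q4, q5, q6}.
Read '0': q0→{q4, q5}, q1→{q1, q2, q5}, q3→∅, q4→{q1}, q5→{q0, q2, q3, q6}, q6→∅; now {q0, q1, q2, q3, q4, q5, q6}.
Read '1': q0→{q0, q4}, q1→{q3, q4}, q2→∅, q3→{q1, q5}, q4→{q3, q5, q6}, q5→{q0}, q6→{q1, q3}; now {q0, q1, q3, q4, q5, q6}.
Read '0': q0→{q4, q5}, q1→{q1, q2, q5}, q3→∅, q4→{q1}, q5→{q0, q2, q3, q6}, q6→∅; now {q0, q1, q2, q3, q4, q5, q6}.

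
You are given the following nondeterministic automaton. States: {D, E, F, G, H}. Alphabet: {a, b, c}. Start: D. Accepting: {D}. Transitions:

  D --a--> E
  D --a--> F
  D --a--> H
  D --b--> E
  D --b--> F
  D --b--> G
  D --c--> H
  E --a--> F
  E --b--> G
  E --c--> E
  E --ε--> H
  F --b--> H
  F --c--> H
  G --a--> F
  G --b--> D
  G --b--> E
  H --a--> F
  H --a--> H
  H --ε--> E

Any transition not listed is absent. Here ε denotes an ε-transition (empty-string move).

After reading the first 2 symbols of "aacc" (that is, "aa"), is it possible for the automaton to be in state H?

Yes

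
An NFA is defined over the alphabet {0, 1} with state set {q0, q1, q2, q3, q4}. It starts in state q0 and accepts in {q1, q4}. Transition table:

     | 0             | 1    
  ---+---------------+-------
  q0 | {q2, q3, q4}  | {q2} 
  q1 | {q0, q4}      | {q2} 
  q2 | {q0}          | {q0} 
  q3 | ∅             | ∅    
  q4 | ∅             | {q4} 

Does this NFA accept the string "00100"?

Start in {q0}.
Read '0': q0→{q2, q3, q4}; now {q2, q3, q4}.
Read '0': q2→{q0}, q3→∅, q4→∅; now {q0}.
Read '1': q0→{q2}; now {q2}.
Read '0': q2→{q0}; now {q0}.
Read '0': q0→{q2, q3, q4}; now {q2, q3, q4}.
The final set {q2, q3, q4} contains the accepting state q4.

Yes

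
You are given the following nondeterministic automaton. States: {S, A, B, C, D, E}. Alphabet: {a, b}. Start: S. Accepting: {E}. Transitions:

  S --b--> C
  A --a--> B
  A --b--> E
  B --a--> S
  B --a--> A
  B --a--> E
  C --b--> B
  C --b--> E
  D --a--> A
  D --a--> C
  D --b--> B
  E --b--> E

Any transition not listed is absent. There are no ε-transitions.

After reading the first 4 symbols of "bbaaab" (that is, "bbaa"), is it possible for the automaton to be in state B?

Start in {S}.
Read 'b': S→{C}; now {C}.
Read 'b': C→{B, E}; now {B, E}.
Read 'a': B→{S, A, E}, E→∅; now {S, A, E}.
Read 'a': S→∅, A→{B}, E→∅; now {B}.
State B is in {B}.

Yes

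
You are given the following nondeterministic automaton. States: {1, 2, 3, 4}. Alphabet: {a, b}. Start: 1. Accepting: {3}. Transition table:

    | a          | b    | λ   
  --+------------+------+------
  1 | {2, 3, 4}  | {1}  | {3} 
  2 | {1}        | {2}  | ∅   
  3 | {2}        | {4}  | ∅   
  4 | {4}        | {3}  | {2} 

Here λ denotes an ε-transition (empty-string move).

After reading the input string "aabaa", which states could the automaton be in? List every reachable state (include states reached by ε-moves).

{1, 2, 3, 4}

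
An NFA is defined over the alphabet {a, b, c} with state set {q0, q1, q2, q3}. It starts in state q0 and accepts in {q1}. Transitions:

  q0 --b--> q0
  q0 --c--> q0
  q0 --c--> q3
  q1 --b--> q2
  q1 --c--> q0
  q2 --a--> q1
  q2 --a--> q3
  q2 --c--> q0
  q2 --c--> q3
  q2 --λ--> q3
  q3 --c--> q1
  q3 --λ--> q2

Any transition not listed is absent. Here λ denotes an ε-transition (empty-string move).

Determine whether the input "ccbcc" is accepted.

Start in {q0}.
Read 'c': {q0} → {q0, q2, q3}.
Read 'c': {q0, q2, q3} → {q0, q1, q2, q3}.
Read 'b': {q0, q1, q2, q3} → {q0, q2, q3}.
Read 'c': {q0, q2, q3} → {q0, q1, q2, q3}.
Read 'c': {q0, q1, q2, q3} → {q0, q1, q2, q3}.
The final set {q0, q1, q2, q3} contains the accepting state q1.

Yes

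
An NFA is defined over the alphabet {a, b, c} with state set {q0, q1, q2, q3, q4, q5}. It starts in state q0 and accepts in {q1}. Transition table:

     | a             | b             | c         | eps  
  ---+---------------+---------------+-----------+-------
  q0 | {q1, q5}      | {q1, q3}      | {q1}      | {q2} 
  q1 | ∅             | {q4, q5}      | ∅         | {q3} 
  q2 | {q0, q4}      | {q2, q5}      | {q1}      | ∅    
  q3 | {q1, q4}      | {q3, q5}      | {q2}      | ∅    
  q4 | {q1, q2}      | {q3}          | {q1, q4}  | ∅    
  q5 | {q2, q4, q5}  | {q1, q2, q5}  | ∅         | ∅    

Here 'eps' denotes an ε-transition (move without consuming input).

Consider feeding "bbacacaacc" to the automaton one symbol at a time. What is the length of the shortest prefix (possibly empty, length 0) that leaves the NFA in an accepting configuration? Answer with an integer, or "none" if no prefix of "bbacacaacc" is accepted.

1

Start: ε-closure({q0}) = {q0, q2}.
Read 'b': q0→{q1, q3}, q2→{q2, q5}; now {q1, q2, q3, q5}.
None of the earlier sets intersect F, but {q1, q2, q3, q5} does.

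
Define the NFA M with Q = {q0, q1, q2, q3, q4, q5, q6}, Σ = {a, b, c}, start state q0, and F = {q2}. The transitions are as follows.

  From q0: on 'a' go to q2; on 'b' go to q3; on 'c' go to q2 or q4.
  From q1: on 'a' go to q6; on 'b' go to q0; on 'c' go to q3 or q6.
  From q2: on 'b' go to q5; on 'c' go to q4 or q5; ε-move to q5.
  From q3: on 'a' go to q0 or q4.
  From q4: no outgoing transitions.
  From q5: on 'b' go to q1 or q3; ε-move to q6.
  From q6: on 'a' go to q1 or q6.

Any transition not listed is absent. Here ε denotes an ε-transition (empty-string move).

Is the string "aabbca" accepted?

Start in {q0}.
Read 'a': {q0} → {q2, q5, q6}.
Read 'a': {q2, q5, q6} → {q1, q6}.
Read 'b': {q1, q6} → {q0}.
Read 'b': {q0} → {q3}.
Read 'c': {q3} → ∅.
The set is empty and remains empty for the remaining 1 symbol.
The final set ∅ contains no accepting state.

No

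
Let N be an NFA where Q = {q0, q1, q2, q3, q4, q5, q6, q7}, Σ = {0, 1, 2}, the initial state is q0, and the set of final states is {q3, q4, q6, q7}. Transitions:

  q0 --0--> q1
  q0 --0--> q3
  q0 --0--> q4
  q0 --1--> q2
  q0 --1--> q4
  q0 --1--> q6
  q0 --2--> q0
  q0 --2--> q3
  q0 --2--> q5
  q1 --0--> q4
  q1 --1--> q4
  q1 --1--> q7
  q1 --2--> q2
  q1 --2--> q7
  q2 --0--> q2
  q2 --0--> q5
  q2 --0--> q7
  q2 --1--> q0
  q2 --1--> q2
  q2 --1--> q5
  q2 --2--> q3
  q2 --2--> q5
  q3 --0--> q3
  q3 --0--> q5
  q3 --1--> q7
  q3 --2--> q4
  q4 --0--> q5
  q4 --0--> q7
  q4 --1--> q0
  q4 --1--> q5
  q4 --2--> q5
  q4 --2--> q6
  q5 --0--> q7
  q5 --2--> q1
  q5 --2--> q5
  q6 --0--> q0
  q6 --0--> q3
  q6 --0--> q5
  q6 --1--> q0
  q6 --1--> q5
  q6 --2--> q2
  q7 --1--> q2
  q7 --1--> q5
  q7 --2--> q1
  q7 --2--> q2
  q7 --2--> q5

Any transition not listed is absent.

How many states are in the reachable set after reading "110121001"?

Start in {q0}.
Read '1': q0→{q2, q4, q6}; now {q2, q4, q6}.
Read '1': q2→{q0, q2, q5}, q4→{q0, q5}, q6→{q0, q5}; now {q0, q2, q5}.
Read '0': q0→{q1, q3, q4}, q2→{q2, q5, q7}, q5→{q7}; now {q1, q2, q3, q4, q5, q7}.
Read '1': q1→{q4, q7}, q2→{q0, q2, q5}, q3→{q7}, q4→{q0, q5}, q5→∅, q7→{q2, q5}; now {q0, q2, q4, q5, q7}.
Read '2': q0→{q0, q3, q5}, q2→{q3, q5}, q4→{q5, q6}, q5→{q1, q5}, q7→{q1, q2, q5}; now {q0, q1, q2, q3, q5, q6}.
Read '1': q0→{q2, q4, q6}, q1→{q4, q7}, q2→{q0, q2, q5}, q3→{q7}, q5→∅, q6→{q0, q5}; now {q0, q2, q4, q5, q6, q7}.
Read '0': q0→{q1, q3, q4}, q2→{q2, q5, q7}, q4→{q5, q7}, q5→{q7}, q6→{q0, q3, q5}, q7→∅; now {q0, q1, q2, q3, q4, q5, q7}.
Read '0': q0→{q1, q3, q4}, q1→{q4}, q2→{q2, q5, q7}, q3→{q3, q5}, q4→{q5, q7}, q5→{q7}, q7→∅; now {q1, q2, q3, q4, q5, q7}.
Read '1': q1→{q4, q7}, q2→{q0, q2, q5}, q3→{q7}, q4→{q0, q5}, q5→∅, q7→{q2, q5}; now {q0, q2, q4, q5, q7}.
That set has 5 states.

5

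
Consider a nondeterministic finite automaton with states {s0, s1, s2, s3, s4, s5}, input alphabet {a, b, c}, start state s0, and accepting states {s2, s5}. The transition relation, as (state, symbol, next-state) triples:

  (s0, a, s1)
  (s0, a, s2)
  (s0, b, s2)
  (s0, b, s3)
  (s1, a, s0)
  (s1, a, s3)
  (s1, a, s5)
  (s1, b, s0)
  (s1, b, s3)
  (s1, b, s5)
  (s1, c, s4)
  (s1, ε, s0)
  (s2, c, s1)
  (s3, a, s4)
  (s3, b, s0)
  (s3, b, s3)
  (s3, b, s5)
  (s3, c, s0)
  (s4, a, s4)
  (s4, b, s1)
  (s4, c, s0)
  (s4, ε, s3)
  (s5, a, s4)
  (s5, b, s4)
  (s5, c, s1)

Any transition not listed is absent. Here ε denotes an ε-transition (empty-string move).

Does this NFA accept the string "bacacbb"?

Start in {s0}.
Read 'b': s0→{s2, s3}; now {s2, s3}.
Read 'a': s2→∅, s3→{s4}; union {s4}; ε-closure = {s3, s4}.
Read 'c': s3→{s0}, s4→{s0}; now {s0}.
Read 'a': s0→{s1, s2}; union {s1, s2}; ε-closure = {s0, s1, s2}.
Read 'c': s0→∅, s1→{s4}, s2→{s1}; union {s1, s4}; ε-closure = {s0, s1, s3, s4}.
Read 'b': s0→{s2, s3}, s1→{s0, s3, s5}, s3→{s0, s3, s5}, s4→{s1}; now {s0, s1, s2, s3, s5}.
Read 'b': s0→{s2, s3}, s1→{s0, s3, s5}, s2→∅, s3→{s0, s3, s5}, s5→{s4}; now {s0, s2, s3, s4, s5}.
The final set {s0, s2, s3, s4, s5} contains the accepting states s2, s5.

Yes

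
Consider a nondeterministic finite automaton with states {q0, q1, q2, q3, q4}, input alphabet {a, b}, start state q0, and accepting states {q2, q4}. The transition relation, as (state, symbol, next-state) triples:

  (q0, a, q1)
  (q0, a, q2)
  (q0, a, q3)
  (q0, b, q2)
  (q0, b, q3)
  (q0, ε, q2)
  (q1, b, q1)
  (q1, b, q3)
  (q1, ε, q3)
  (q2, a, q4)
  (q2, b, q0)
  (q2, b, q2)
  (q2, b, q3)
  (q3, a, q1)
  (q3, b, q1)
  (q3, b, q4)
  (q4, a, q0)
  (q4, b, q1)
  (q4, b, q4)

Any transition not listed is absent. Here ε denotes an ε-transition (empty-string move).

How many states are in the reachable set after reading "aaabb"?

5

Start: ε-closure({q0}) = {q0, q2}.
Read 'a': {q0, q2} → {q1, q2, q3, q4}.
Read 'a': {q1, q2, q3, q4} → {q0, q1, q2, q3, q4}.
Read 'a': {q0, q1, q2, q3, q4} → {q0, q1, q2, q3, q4}.
Read 'b': {q0, q1, q2, q3, q4} → {q0, q1, q2, q3, q4}.
Read 'b': {q0, q1, q2, q3, q4} → {q0, q1, q2, q3, q4}.
That set has 5 states.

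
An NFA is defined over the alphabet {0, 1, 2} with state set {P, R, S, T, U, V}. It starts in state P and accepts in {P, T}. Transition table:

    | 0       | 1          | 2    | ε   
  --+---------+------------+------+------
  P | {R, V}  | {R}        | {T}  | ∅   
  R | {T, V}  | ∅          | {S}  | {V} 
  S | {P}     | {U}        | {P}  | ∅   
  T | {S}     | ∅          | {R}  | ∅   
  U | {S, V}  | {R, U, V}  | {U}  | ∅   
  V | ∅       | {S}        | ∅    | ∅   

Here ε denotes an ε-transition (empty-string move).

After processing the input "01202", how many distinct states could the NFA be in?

1

Start in {P}.
Read '0': {P} → {R, V}.
Read '1': {R, V} → {S}.
Read '2': {S} → {P}.
Read '0': {P} → {R, V}.
Read '2': {R, V} → {S}.
That set has 1 state.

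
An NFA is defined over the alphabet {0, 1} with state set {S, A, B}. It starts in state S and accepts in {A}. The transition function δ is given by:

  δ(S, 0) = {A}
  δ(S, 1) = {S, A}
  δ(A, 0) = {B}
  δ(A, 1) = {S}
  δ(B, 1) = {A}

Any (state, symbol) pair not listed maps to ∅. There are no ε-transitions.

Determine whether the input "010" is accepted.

Start in {S}.
Read '0': {S} → {A}.
Read '1': {A} → {S}.
Read '0': {S} → {A}.
The final set {A} contains the accepting state A.

Yes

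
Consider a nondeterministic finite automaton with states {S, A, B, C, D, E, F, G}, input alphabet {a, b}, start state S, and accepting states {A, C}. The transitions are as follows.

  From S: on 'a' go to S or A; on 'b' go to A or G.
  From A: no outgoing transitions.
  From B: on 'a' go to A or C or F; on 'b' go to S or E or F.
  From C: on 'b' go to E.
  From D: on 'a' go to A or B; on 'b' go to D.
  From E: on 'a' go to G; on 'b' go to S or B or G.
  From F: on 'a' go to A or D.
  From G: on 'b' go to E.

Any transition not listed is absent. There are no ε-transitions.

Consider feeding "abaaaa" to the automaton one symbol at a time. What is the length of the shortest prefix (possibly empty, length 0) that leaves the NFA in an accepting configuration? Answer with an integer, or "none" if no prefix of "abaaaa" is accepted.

Start in {S}.
Read 'a': S→{S, A}; now {S, A}.
None of the earlier sets intersect F, but {S, A} does.

1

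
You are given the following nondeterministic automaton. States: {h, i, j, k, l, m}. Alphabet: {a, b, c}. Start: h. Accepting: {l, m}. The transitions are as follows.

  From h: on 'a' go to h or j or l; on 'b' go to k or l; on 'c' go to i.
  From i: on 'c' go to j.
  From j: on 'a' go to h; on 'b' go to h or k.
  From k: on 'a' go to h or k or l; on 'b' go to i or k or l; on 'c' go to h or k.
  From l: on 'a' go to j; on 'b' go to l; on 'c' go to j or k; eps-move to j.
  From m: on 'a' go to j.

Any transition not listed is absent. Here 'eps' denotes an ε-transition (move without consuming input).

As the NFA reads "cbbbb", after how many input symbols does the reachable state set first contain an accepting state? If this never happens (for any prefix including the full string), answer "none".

none

Start in {h}.
Read 'c': h→{i}; now {i}.
Read 'b': i→∅; now ∅.
The set is empty and remains empty for the remaining 3 symbols.
No reachable set along the way intersects F.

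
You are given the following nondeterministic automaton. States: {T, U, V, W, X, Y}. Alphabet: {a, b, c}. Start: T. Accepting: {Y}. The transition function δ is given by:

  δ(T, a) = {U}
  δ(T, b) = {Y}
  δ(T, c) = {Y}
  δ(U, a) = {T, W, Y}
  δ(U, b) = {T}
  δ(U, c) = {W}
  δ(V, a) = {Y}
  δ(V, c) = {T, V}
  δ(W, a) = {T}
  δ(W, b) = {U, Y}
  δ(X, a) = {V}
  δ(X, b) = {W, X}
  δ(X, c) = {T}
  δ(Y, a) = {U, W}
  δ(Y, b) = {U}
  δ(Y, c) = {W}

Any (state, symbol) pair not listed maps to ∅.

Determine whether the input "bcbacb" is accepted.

Yes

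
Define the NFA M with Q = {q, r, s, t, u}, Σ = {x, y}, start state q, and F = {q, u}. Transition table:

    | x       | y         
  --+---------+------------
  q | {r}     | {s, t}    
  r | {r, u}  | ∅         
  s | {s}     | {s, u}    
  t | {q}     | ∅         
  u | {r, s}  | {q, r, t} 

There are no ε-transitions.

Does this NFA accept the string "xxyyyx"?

No

Start in {q}.
Read 'x': {q} → {r}.
Read 'x': {r} → {r, u}.
Read 'y': {r, u} → {q, r, t}.
Read 'y': {q, r, t} → {s, t}.
Read 'y': {s, t} → {s, u}.
Read 'x': {s, u} → {r, s}.
The final set {r, s} contains no accepting state.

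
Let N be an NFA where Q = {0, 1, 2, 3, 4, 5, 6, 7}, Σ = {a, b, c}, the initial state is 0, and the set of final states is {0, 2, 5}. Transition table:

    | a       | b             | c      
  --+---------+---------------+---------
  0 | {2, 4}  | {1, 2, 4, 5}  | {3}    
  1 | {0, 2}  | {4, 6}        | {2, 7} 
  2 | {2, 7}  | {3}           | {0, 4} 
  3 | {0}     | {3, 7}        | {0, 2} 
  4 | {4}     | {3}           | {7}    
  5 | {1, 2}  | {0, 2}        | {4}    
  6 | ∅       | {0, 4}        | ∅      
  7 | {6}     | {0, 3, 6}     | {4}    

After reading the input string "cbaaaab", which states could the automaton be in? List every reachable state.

{0, 3, 4, 6}

Start in {0}.
Read 'c': {0} → {3}.
Read 'b': {3} → {3, 7}.
Read 'a': {3, 7} → {0, 6}.
Read 'a': {0, 6} → {2, 4}.
Read 'a': {2, 4} → {2, 4, 7}.
Read 'a': {2, 4, 7} → {2, 4, 6, 7}.
Read 'b': {2, 4, 6, 7} → {0, 3, 4, 6}.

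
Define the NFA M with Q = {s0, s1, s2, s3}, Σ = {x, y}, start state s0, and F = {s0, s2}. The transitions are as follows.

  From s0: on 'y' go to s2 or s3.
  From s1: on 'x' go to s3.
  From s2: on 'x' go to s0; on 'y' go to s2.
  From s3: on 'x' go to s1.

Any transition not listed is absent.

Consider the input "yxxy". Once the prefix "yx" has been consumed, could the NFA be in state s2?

No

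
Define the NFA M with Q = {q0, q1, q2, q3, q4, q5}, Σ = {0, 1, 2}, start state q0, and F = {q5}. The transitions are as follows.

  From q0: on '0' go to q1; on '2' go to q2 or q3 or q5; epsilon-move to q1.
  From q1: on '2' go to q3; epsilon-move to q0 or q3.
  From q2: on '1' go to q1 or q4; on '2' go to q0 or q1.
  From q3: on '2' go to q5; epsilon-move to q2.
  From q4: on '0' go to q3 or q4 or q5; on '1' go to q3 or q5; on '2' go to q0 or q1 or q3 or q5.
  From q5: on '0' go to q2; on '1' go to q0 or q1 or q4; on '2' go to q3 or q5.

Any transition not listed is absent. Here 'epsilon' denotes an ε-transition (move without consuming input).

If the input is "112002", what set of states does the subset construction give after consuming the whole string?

{q0, q1, q2, q3, q5}

Start: ε-closure({q0}) = {q0, q1, q2, q3}.
Read '1': {q0, q1, q2, q3} → {q0, q1, q2, q3, q4}.
Read '1': {q0, q1, q2, q3, q4} → {q0, q1, q2, q3, q4, q5}.
Read '2': {q0, q1, q2, q3, q4, q5} → {q0, q1, q2, q3, q5}.
Read '0': {q0, q1, q2, q3, q5} → {q0, q1, q2, q3}.
Read '0': {q0, q1, q2, q3} → {q0, q1, q2, q3}.
Read '2': {q0, q1, q2, q3} → {q0, q1, q2, q3, q5}.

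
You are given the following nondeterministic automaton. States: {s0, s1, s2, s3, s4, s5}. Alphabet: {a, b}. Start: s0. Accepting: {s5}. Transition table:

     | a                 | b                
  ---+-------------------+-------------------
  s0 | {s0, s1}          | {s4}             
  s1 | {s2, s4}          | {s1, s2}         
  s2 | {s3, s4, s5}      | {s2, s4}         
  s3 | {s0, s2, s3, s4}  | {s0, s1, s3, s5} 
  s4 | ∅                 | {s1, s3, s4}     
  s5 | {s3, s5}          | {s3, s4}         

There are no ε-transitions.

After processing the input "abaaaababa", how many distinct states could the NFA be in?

6

Start in {s0}.
Read 'a': {s0} → {s0, s1}.
Read 'b': {s0, s1} → {s1, s2, s4}.
Read 'a': {s1, s2, s4} → {s2, s3, s4, s5}.
Read 'a': {s2, s3, s4, s5} → {s0, s2, s3, s4, s5}.
Read 'a': {s0, s2, s3, s4, s5} → {s0, s1, s2, s3, s4, s5}.
Read 'a': {s0, s1, s2, s3, s4, s5} → {s0, s1, s2, s3, s4, s5}.
Read 'b': {s0, s1, s2, s3, s4, s5} → {s0, s1, s2, s3, s4, s5}.
Read 'a': {s0, s1, s2, s3, s4, s5} → {s0, s1, s2, s3, s4, s5}.
Read 'b': {s0, s1, s2, s3, s4, s5} → {s0, s1, s2, s3, s4, s5}.
Read 'a': {s0, s1, s2, s3, s4, s5} → {s0, s1, s2, s3, s4, s5}.
That set has 6 states.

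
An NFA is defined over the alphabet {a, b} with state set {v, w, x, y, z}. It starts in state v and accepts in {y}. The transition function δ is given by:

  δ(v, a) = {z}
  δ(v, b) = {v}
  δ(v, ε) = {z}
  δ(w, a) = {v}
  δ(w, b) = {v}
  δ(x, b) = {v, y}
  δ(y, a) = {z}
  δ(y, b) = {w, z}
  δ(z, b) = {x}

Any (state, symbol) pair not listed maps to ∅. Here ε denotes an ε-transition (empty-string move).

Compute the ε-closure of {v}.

{v, z}

Begin with {v}.
ε-move v → z; add z.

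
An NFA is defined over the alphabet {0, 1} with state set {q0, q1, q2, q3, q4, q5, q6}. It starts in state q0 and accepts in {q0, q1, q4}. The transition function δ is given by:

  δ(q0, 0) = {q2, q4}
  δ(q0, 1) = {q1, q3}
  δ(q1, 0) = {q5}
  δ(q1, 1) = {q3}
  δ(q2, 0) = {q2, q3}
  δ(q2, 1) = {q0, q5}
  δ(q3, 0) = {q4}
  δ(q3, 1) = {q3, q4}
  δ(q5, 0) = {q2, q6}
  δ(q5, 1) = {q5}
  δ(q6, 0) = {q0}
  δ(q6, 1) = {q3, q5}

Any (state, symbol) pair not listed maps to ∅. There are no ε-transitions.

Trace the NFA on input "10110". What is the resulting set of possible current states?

Start in {q0}.
Read '1': q0→{q1, q3}; now {q1, q3}.
Read '0': q1→{q5}, q3→{q4}; now {q4, q5}.
Read '1': q4→∅, q5→{q5}; now {q5}.
Read '1': q5→{q5}; now {q5}.
Read '0': q5→{q2, q6}; now {q2, q6}.

{q2, q6}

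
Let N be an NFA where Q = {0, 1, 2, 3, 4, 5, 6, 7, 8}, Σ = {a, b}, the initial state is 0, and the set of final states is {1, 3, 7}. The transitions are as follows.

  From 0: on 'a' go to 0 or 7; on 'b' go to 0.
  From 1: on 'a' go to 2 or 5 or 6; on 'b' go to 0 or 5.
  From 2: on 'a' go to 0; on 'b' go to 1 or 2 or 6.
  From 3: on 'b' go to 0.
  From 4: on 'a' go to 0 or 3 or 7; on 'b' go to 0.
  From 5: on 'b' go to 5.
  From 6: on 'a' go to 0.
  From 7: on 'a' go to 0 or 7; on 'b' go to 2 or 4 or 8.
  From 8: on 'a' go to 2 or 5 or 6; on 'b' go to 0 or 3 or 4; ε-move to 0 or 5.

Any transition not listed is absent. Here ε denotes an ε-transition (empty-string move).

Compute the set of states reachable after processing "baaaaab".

{0, 2, 4, 5, 8}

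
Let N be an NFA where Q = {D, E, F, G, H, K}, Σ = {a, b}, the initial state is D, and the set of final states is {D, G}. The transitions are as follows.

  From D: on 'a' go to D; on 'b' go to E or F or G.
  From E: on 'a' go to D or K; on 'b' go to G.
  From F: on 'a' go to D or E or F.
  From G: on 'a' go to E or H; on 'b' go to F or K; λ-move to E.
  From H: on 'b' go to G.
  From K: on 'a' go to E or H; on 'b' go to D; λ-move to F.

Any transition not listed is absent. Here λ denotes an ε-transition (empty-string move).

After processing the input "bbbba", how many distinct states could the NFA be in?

Start in {D}.
Read 'b': D→{E, F, G}; now {E, F, G}.
Read 'b': E→{G}, F→∅, G→{F, K}; union {F, G, K}; ε-closure = {E, F, G, K}.
Read 'b': E→{G}, F→∅, G→{F, K}, K→{D}; union {D, F, G, K}; ε-closure = {D, E, F, G, K}.
Read 'b': D→{E, F, G}, E→{G}, F→∅, G→{F, K}, K→{D}; now {D, E, F, G, K}.
Read 'a': D→{D}, E→{D, K}, F→{D, E, F}, G→{E, H}, K→{E, H}; now {D, E, F, H, K}.
That set has 5 states.

5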